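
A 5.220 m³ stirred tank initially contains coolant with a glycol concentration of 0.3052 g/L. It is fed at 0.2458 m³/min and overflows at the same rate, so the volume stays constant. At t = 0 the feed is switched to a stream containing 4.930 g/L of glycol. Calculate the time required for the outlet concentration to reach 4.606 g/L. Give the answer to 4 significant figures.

Transient balance on the dissolved component: V dC/dt = Q(C_in − C), so τ = V/Q = 21.2368 min.
C(t) = C_in + (C₀ − C_in) e^(−t/τ). Set C = 4.606 and solve for t:
e^(−t/τ) = (C − C_in)/(C₀ − C_in) = (4.606 − 4.930)/(0.3052 − 4.930) = 0.0700571
t = −τ ln(…) = 21.2368 × 2.65844 = 56.4568 min.

56.46 min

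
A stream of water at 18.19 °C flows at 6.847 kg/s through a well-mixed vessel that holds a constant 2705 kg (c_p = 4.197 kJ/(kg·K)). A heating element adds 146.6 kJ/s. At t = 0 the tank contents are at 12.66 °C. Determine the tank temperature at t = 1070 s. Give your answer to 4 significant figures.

22.58 °C

M c_p dT/dt = ṁ c_p (T_in − T) + Q̇.
Rearrange: dT/dt = (T_ss − T)/τ with τ = M/ṁ = 395.064 s and T_ss = T_in + Q̇/(ṁ c_p) = 23.2915 °C.
This is linear first-order; T(t) = T_ss + (T₀ − T_ss) e^(−t/τ).
T(1070) = 23.2915 + (-10.6315)·e^(−1070/395.064) = 23.2915 + (-10.6315)·0.0666417 = 22.5830 °C.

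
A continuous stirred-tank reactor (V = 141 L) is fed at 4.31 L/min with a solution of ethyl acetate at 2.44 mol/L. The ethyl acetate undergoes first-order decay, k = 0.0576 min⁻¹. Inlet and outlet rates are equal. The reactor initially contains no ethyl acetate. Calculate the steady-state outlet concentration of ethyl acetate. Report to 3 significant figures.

0.846 mol/L

V dC/dt = Q(C_in − C) − k V C.
At steady state: 0 = Q C_in − (Q + kV) C_ss, so C_ss = Q C_in/(Q + kV).
C_ss = 4.31·2.44/(4.31 + 0.0576·141) = 10.516/12.432 = 0.84594 mol/L.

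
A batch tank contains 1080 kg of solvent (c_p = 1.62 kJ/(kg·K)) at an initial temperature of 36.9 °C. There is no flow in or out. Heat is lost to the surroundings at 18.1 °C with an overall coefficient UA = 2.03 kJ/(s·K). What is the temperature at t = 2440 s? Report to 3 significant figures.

19.2 °C

Heat balance on the well-mixed liquid: M c_p dT/dt = −UA(T − T_amb).
dT/dt = (T_ss − T)/τ with T_ss = T_amb = 18.100 °C, τ = M c_p/UA = 1080·1.62/2.03 = 861.87 s.
T approaches T_ss exponentially: T(t) = T_ss + (T₀ − T_ss) e^(−t/τ).
T(2440) = 18.100 + (18.800)·0.058951 = 19.208 °C.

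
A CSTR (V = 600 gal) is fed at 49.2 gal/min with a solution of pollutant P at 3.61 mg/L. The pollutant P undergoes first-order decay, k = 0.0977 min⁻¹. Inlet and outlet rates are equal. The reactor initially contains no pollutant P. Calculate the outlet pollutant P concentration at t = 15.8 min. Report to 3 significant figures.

V dC/dt = Q(C_in − C) − k V C.
This is linear with rate a = Q/V + k = 0.17970 min⁻¹.
C_ss = Q C_in/(Q + kV) = 1.6473 mg/L; C(t) = C_ss + (C₀ − C_ss) e^(−a t).
C(15.8) = 1.6473 + (-1.6473)·e^(−0.17970·15.8) = 1.6473 + (-1.6473)·0.058469 = 1.5510 mg/L.

1.55 mg/L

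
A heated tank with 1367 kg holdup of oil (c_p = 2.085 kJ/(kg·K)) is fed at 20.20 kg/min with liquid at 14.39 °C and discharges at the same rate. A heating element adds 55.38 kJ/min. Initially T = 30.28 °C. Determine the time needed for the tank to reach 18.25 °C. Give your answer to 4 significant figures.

118.1 min

Energy balance: M c_p dT/dt = ṁ c_p (T_in − T) + 55.38.
τ = M/ṁ = 67.6733 min; T_ss = T_in + Q̇/(ṁ c_p) = 15.7049 °C.
T(t) = T_ss + (T₀ − T_ss) e^(−t/τ). Set T = 18.25:
e^(−t/τ) = (18.25 − 15.7049)/(30.28 − 15.7049) = 0.174619
t = −67.6733 · ln(0.174619) = 118.100 min.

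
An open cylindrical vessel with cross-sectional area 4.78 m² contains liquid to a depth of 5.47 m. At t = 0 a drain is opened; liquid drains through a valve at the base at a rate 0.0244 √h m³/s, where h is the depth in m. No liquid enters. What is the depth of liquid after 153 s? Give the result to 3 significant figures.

With no inflow, A dh/dt = −0.0244 √h.
∫ h^(−1/2) dh = −(0.0244/A) ∫ dt, giving 2√h = 2√h₀ − (0.0244/A) t.
√h = √5.47 − 0.0244·153/(2·4.78) = 2.3388 − 0.39050 = 1.9483.
h = 1.9483² = 3.7959 m.

3.80 m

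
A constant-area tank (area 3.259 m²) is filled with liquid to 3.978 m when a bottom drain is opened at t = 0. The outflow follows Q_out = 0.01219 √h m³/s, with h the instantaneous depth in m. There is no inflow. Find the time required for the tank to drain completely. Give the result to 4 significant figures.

1066 s

Mass balance (ρ constant): A dh/dt = −0.01219 √h.
This is separable: 2 d(√h)/dt = −0.01219/A, so √h = √h₀ − (0.01219/(2A)) t.
Set h = 0: 2√h₀ = (0.01219/A) t_empty ⇒ t_empty = 2A√h₀/0.01219.
t_empty = 2·3.259·√3.978/0.01219 = 6.51800·1.99449/0.01219 = 1066.46 s.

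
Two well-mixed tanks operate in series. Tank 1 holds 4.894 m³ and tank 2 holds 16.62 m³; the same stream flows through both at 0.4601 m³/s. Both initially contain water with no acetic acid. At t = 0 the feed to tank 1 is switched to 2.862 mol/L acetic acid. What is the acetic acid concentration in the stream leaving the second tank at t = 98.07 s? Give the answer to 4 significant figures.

2.594 mol/L

Species balance on tank i: dCᵢ/dt = (Cᵢ₋₁ − Cᵢ)/τᵢ with τᵢ = Vᵢ/Q.
τ₁ = 4.894/0.4601 = 10.6368 s; τ₂ = 16.62/0.4601 = 36.1226 s.
Tank 1: C₁ = C_in(1 − e^(−t/τ₁)). Tank 2 (τ₁ ≠ τ₂): C₂ = C_in[1 − (τ₁ e^(−t/τ₁) − τ₂ e^(−t/τ₂))/(τ₁ − τ₂)].
At t = 98.07: e^(−t/τ₁) = 9.90523e-05, e^(−t/τ₂) = 0.0662101.
C₂ = 2.862·[1 − (10.6368·9.90523e-05 − 36.1226·0.0662101)/(-25.4858)] = 2.862·0.906198 = 2.59354 mol/L.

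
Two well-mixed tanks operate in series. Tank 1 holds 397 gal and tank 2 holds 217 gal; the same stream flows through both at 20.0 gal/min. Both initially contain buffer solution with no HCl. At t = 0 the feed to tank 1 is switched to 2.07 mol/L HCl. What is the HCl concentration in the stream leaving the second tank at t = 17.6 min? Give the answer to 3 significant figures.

0.682 mol/L

Each tank obeys Vᵢ dCᵢ/dt = Q(Cᵢ₋₁ − Cᵢ), so τᵢ = Vᵢ/Q.
τ₁ = 397/20.0 = 19.850 min; τ₂ = 217/20.0 = 10.850 min.
Solving the cascade with C₁(0)=C₂(0)=0 gives C₂(t) = C_in[1 − (τ₁ e^(−t/τ₁) − τ₂ e^(−t/τ₂))/(τ₁ − τ₂)].
At t = 17.6: e^(−t/τ₁) = 0.41203, e^(−t/τ₂) = 0.19748.
C₂ = 2.07·[1 − (19.850·0.41203 − 10.850·0.19748)/(9.0000)] = 2.07·0.32931 = 0.68167 mol/L.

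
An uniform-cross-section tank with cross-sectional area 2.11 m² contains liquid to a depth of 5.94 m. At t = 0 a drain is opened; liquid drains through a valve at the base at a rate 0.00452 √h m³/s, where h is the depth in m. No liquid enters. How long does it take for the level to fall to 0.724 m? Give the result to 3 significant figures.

A dh/dt = −Q_out = −0.00452 √h.
Separate and integrate: 2(√h − √h₀) = −(0.00452/A) t.
t = 2A(√h₀ − √h)/0.00452 = 2·2.11·(√5.94 − √0.724)/0.00452
  = 4.2200 × (2.4372 − 0.85088) / 0.00452 = 1481.0 s.

1480 s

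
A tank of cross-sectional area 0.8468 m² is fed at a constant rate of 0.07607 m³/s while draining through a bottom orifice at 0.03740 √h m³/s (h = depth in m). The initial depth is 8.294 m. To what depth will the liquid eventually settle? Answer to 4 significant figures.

A dh/dt = Q_in − 0.03740 √h. Steady state requires inflow = outflow:
Q_in = 0.03740 √h_ss ⇒ √h_ss = 0.07607/0.03740 = 2.03396.
h_ss = 2.03396² = 4.13698 m. (Since h₀ = 8.294 m > h_ss, the level will fall toward this value.)

4.137 m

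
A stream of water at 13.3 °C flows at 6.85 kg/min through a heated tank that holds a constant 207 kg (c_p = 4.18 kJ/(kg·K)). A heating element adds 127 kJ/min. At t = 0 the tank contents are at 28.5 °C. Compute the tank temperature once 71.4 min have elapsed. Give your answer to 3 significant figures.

18.7 °C

M c_p dT/dt = ṁ c_p (T_in − T) + Q̇.
Rearrange: dT/dt = (T_ss − T)/τ with τ = M/ṁ = 30.219 min and T_ss = T_in + Q̇/(ṁ c_p) = 17.735 °C.
This is linear first-order; T(t) = T_ss + (T₀ − T_ss) e^(−t/τ).
T(71.4) = 17.735 + (10.765)·e^(−71.4/30.219) = 17.735 + (10.765)·0.094161 = 18.749 °C.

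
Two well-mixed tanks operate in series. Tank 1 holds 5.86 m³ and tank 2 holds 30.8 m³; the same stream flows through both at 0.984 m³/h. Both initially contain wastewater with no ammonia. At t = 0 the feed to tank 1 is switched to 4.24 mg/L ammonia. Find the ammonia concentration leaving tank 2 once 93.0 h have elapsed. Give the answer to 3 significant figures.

Each tank obeys Vᵢ dCᵢ/dt = Q(Cᵢ₋₁ − Cᵢ), so τᵢ = Vᵢ/Q.
τ₁ = 5.86/0.984 = 5.9553 h; τ₂ = 30.8/0.984 = 31.301 h.
Tank 1: C₁ = C_in(1 − e^(−t/τ₁)). Tank 2 (τ₁ ≠ τ₂): C₂ = C_in[1 − (τ₁ e^(−t/τ₁) − τ₂ e^(−t/τ₂))/(τ₁ − τ₂)].
At t = 93.0: e^(−t/τ₁) = 1.6515e-07, e^(−t/τ₂) = 0.051243.
C₂ = 4.24·[1 − (5.9553·1.6515e-07 − 31.301·0.051243)/(-25.346)] = 4.24·0.93672 = 3.9717 mg/L.

3.97 mg/L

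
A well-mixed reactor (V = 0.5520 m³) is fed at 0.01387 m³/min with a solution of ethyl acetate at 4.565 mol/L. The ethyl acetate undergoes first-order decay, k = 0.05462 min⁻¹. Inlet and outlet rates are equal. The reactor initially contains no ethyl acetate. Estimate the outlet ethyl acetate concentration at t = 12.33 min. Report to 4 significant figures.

V dC/dt = Q(C_in − C) − k V C.
dC/dt = (Q/V) C_in − (Q/V + k) C; effective rate a = Q/V + k = 0.0251268 + 0.05462 = 0.0797468 min⁻¹.
C_ss = Q C_in/(Q + kV) = 1.43835 mol/L; C(t) = C_ss + (C₀ − C_ss) e^(−a t).
C(12.33) = 1.43835 + (-1.43835)·e^(−0.0797468·12.33) = 1.43835 + (-1.43835)·0.374083 = 0.900289 mol/L.

0.9003 mol/L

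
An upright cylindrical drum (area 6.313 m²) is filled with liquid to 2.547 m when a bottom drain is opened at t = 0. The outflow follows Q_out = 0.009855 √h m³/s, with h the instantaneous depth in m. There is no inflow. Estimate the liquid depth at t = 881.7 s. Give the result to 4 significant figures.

0.8240 m

A dh/dt = −Q_out = −0.009855 √h.
Separate and integrate: 2(√h − √h₀) = −(0.009855/A) t.
√h = √2.547 − 0.009855·881.7/(2·6.313) = 1.59593 − 0.688195 = 0.907737.
h = 0.907737² = 0.823987 m.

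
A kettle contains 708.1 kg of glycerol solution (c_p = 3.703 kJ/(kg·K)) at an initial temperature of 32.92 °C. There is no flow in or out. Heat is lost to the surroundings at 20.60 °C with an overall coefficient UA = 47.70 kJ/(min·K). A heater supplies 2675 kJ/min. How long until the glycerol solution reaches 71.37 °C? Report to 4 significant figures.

115.9 min

M c_p dT/dt = −UA(T − T_amb) + Q̇.
τ = M c_p/UA = 54.9705 min; T_ss = T_amb + Q̇/UA = 20.60 + 2675/47.70 = 76.6797 °C.
T(t) = T_ss + (T₀ − T_ss)e^(−t/τ); set T = 71.37:
t = −τ ln[(T − T_ss)/(T₀ − T_ss)] = −54.9705 · ln(0.121337) = 115.943 min.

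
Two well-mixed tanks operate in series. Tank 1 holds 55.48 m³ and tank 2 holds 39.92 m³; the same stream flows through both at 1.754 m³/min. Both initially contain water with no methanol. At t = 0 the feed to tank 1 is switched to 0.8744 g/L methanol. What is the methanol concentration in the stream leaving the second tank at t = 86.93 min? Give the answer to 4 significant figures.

Time constants: τᵢ = Vᵢ/Q for each well-mixed tank.
τ₁ = 55.48/1.754 = 31.6306 min; τ₂ = 39.92/1.754 = 22.7594 min.
Solving the cascade with C₁(0)=C₂(0)=0 gives C₂(t) = C_in[1 − (τ₁ e^(−t/τ₁) − τ₂ e^(−t/τ₂))/(τ₁ − τ₂)].
At t = 86.93: e^(−t/τ₁) = 0.0640372, e^(−t/τ₂) = 0.0219383.
C₂ = 0.8744·[1 − (31.6306·0.0640372 − 22.7594·0.0219383)/(8.87115)] = 0.8744·0.827956 = 0.723965 g/L.

0.7240 g/L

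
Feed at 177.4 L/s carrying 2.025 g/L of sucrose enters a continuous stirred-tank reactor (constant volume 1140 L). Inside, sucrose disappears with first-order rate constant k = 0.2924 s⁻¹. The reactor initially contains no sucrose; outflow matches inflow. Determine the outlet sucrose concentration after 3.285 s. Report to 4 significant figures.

0.5419 g/L

Accumulation = in − out − consumed: V dC/dt = Q C_in − Q C − k V C.
This is linear with rate a = Q/V + k = 0.448014 s⁻¹.
C_ss = Q C_in/(Q + kV) = 0.703367 g/L; C(t) = C_ss + (C₀ − C_ss) e^(−a t).
C(3.285) = 0.703367 + (-0.703367)·e^(−0.448014·3.285) = 0.703367 + (-0.703367)·0.229529 = 0.541924 g/L.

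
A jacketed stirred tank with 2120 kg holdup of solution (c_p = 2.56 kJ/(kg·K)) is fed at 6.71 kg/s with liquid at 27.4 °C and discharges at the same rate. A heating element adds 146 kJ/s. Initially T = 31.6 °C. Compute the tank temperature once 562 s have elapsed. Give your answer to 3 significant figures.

35.2 °C

M c_p dT/dt = ṁ c_p (T_in − T) + Q̇.
Rearrange: dT/dt = (T_ss − T)/τ with τ = M/ṁ = 315.95 s and T_ss = T_in + Q̇/(ṁ c_p) = 35.899 °C.
Integrating: T(t) = T_ss + (T₀ − T_ss) e^(−t/τ).
T(562) = 35.899 + (-4.2994)·e^(−562/315.95) = 35.899 + (-4.2994)·0.16884 = 35.174 °C.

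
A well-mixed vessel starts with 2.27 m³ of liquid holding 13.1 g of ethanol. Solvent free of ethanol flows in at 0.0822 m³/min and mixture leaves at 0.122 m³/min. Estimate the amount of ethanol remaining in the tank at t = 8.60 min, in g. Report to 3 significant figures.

Total volume: dV/dt = Q_in − Q_out = -0.039800 m³/min, so V(t) = 2.27 − 0.039800 t and V(8.60) = 1.9277 m³.
Species balance (pure solvent in): dm/dt = −Q_out · m/V(t).
Separate: dm/m = −Q_out dt/V(t) ⇒ ln(m/m₀) = −(Q_out/(Q_in−Q_out)) ln(V/V₀).
m = m₀ (V₀/V)^(Q_out/(Q_in−Q_out)) = 13.1 × (2.27/1.9277)^(-3.0653) = 7.9376 g.

7.94 g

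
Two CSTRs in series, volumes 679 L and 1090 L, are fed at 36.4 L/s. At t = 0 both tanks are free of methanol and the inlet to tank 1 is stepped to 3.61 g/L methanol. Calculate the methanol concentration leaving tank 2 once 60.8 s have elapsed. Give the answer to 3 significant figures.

2.58 g/L

Species balance on tank i: dCᵢ/dt = (Cᵢ₋₁ − Cᵢ)/τᵢ with τᵢ = Vᵢ/Q.
τ₁ = 679/36.4 = 18.654 s; τ₂ = 1090/36.4 = 29.945 s.
Tank 1: C₁ = C_in(1 − e^(−t/τ₁)). Tank 2 (τ₁ ≠ τ₂): C₂ = C_in[1 − (τ₁ e^(−t/τ₁) − τ₂ e^(−t/τ₂))/(τ₁ − τ₂)].
At t = 60.8: e^(−t/τ₁) = 0.038412, e^(−t/τ₂) = 0.13128.
C₂ = 3.61·[1 − (18.654·0.038412 − 29.945·0.13128)/(-11.291)] = 3.61·0.71528 = 2.5822 g/L.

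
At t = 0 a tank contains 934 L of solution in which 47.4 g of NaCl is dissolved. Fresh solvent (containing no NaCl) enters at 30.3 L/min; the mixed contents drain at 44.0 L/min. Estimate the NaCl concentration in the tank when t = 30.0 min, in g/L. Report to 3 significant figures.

Let m(t) be the amount of NaCl. Volume: V(t) = V₀ + (Q_in − Q_out) t = 934 − 13.700 t; V(30.0) = 523.00 L.
Species balance (pure solvent in): dm/dt = −Q_out · m/V(t).
dm/m = −Q_out dt/(V₀ − 13.700 t); integrating gives ln(m/m₀) = −(Q_out/(Q_in−Q_out)) ln(V/V₀).
m = m₀ (V₀/V)^(Q_out/(Q_in−Q_out)) = 47.4 × (934/523.00)^(-3.2117) = 7.3609 g.
C = m/V = 7.3609/523.00 = 0.014074 g/L.

0.0141 g/L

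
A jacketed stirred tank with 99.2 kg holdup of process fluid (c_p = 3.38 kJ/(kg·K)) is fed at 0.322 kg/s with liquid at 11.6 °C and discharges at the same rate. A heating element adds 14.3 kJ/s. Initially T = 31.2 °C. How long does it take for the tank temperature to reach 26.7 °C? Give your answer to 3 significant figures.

367 s

First-law balance (no shaft work): M c_p dT/dt = ṁ c_p (T_in − T) + 14.3.
τ = M/ṁ = 308.07 s; T_ss = T_in + Q̇/(ṁ c_p) = 24.739 °C.
T(t) = T_ss + (T₀ − T_ss) e^(−t/τ). Set T = 26.7:
e^(−t/τ) = (26.7 − 24.739)/(31.2 − 24.739) = 0.30351
t = −308.07 · ln(0.30351) = 367.33 s.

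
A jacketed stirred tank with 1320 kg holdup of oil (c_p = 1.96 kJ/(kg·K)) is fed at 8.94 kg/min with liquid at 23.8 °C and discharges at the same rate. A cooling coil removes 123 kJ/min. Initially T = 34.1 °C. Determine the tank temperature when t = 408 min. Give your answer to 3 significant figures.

Heat balance on the well-mixed liquid: M c_p dT/dt = ṁ c_p (T_in − T) − 123.
τ = M/ṁ = 147.65 min; T_ss = T_in − Q̇/(ṁ c_p) = 23.8 − 123/(8.94·1.96) = 16.780 °C.
T approaches T_ss exponentially: T(t) = T_ss + (T₀ − T_ss) e^(−t/τ).
T(408) = 16.780 + (17.320)·e^(−408/147.65) = 16.780 + (17.320)·0.063085 = 17.873 °C.

17.9 °C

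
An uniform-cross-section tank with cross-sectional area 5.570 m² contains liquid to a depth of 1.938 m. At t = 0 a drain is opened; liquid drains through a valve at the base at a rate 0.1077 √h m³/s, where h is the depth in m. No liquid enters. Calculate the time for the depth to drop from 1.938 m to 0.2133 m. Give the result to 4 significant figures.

96.22 s

With no inflow, A dh/dt = −0.1077 √h.
This is separable: 2 d(√h)/dt = −0.1077/A, so √h = √h₀ − (0.1077/(2A)) t.
t = 2A(√h₀ − √h)/0.1077 = 2·5.570·(√1.938 − √0.2133)/0.1077
  = 11.1400 × (1.39212 − 0.461844) / 0.1077 = 96.2236 s.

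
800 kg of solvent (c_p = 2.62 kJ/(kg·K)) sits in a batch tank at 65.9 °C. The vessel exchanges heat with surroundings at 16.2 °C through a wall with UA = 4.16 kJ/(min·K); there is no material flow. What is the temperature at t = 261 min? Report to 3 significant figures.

Heat balance on the well-mixed liquid: M c_p dT/dt = −UA(T − T_amb).
dT/dt = (T_ss − T)/τ with T_ss = T_amb = 16.200 °C, τ = M c_p/UA = 800·2.62/4.16 = 503.85 min.
T approaches T_ss exponentially: T(t) = T_ss + (T₀ − T_ss) e^(−t/τ).
T(261) = 16.200 + (49.700)·0.59570 = 45.806 °C.

45.8 °C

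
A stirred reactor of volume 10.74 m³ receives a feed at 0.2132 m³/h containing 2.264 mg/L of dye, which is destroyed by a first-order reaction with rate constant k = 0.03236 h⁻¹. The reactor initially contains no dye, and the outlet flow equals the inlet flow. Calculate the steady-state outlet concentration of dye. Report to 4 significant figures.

V dC/dt = Q(C_in − C) − k V C.
Steady state (dC/dt = 0): C_ss = Q C_in/(Q + kV) = C_in/(1 + kV/Q).
C_ss = 0.2132·2.264/(0.2132 + 0.03236·10.74) = 0.482685/0.560746 = 0.860790 mg/L.

0.8608 mg/L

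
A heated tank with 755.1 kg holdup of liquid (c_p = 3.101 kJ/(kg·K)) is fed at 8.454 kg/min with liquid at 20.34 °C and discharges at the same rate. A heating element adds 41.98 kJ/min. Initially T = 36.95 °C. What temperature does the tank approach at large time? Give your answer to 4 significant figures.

M c_p dT/dt = ṁ c_p (T_in − T) + Q̇.
At steady state dT/dt = 0 ⇒ T_ss = T_in + Q̇/(ṁ c_p) = 20.34 + 41.98/(8.454·3.101) = 21.9413 °C.

21.94 °C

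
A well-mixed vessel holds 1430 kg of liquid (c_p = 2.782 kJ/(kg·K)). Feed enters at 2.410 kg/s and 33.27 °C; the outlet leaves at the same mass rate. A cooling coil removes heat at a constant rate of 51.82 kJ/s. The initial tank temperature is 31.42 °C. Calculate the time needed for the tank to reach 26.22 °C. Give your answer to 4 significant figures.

1281 s

First-law balance (no shaft work): M c_p dT/dt = ṁ c_p (T_in − T) − 51.82.
τ = M/ṁ = 593.361 s; T_ss = T_in − Q̇/(ṁ c_p) = 25.5410 °C.
T(t) = T_ss + (T₀ − T_ss) e^(−t/τ). Set T = 26.22:
e^(−t/τ) = (26.22 − 25.5410)/(31.42 − 25.5410) = 0.115496
t = −593.361 · ln(0.115496) = 1280.78 s.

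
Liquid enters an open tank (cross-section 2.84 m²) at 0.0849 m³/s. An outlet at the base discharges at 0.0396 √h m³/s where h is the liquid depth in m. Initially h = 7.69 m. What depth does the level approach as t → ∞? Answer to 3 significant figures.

A dh/dt = Q_in − 0.0396 √h. Steady state requires inflow = outflow:
Q_in = 0.0396 √h_ss ⇒ √h_ss = 0.0849/0.0396 = 2.1439.
h_ss = 2.1439² = 4.5965 m. (Since h₀ = 7.69 m > h_ss, the level will fall toward this value.)

4.60 m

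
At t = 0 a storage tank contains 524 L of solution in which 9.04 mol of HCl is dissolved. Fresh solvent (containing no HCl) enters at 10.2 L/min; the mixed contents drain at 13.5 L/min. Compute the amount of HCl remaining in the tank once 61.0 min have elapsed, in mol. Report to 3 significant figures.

Total volume: dV/dt = Q_in − Q_out = -3.3000 L/min, so V(t) = 524 − 3.3000 t and V(61.0) = 322.70 L.
Solute balance: dm/dt = 0 − Q_out C = −Q_out m/V(t).
dm/m = −Q_out dt/(V₀ − 3.3000 t); integrating gives ln(m/m₀) = −(Q_out/(Q_in−Q_out)) ln(V/V₀).
m = m₀ (V₀/V)^(Q_out/(Q_in−Q_out)) = 9.04 × (524/322.70)^(-4.0909) = 1.2442 mol.

1.24 mol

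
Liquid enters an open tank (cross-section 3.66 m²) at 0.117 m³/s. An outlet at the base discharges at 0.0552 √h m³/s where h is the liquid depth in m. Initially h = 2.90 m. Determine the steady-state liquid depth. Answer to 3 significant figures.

A dh/dt = Q_in − 0.0552 √h. Steady state requires inflow = outflow:
Q_in = 0.0552 √h_ss ⇒ √h_ss = 0.117/0.0552 = 2.1196.
h_ss = 2.1196² = 4.4926 m. (Since h₀ = 2.90 m < h_ss, the level will rise toward this value.)

4.49 m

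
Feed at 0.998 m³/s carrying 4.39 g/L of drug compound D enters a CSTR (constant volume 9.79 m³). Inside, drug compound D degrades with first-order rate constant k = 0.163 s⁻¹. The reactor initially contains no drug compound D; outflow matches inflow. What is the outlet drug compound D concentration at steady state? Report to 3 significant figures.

1.69 g/L

Accumulation = in − out − consumed: V dC/dt = Q C_in − Q C − k V C.
Steady state (dC/dt = 0): C_ss = Q C_in/(Q + kV) = C_in/(1 + kV/Q).
C_ss = 0.998·4.39/(0.998 + 0.163·9.79) = 4.3812/2.5938 = 1.6891 g/L.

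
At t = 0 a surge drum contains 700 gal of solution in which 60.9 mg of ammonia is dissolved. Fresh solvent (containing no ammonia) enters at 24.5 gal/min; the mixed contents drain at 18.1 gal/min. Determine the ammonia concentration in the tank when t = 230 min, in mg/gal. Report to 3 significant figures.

0.00114 mg/gal

Total volume: dV/dt = Q_in − Q_out = 6.4000 gal/min, so V(t) = 700 + 6.4000 t and V(230) = 2172.0 gal.
No ammonia enters, so dm/dt = −Q_out · (m/V).
Separate: dm/m = −Q_out dt/V(t) ⇒ ln(m/m₀) = −(Q_out/(Q_in−Q_out)) ln(V/V₀).
m = m₀ (V₀/V)^(Q_out/(Q_in−Q_out)) = 60.9 × (700/2172.0)^(2.8281) = 2.4766 mg.
C = m/V = 2.4766/2172.0 = 0.0011402 mg/gal.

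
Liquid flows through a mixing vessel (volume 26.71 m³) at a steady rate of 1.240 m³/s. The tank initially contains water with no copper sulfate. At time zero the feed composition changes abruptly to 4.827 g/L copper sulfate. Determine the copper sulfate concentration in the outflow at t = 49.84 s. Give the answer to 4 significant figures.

4.350 g/L

Accumulation = in − out for the solute gives V dC/dt = Q(C_in − C).
Rewrite as dC/dt + C/τ = C_in/τ, τ = V/Q = 21.5403 s.
C approaches C_in exponentially: C(t) = C_in + (C₀ − C_in) e^(−t/τ).
C(49.84) = 4.827 + (0 − 4.827)·e^(−49.84/21.5403) = 4.827 + (-4.82700)·0.0988848 = 4.34968 g/L.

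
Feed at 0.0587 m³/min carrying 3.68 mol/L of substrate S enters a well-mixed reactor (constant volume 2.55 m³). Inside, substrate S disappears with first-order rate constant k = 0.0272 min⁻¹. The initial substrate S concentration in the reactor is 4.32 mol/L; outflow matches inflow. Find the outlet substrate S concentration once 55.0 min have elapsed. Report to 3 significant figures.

Accumulation = in − out − consumed: V dC/dt = Q C_in − Q C − k V C.
This is linear with rate a = Q/V + k = 0.050220 min⁻¹.
C_ss = Q C_in/(Q + kV) = 1.6868 mol/L; C(t) = C_ss + (C₀ − C_ss) e^(−a t).
C(55.0) = 1.6868 + (2.6332)·e^(−0.050220·55.0) = 1.6868 + (2.6332)·0.063160 = 1.8531 mol/L.

1.85 mol/L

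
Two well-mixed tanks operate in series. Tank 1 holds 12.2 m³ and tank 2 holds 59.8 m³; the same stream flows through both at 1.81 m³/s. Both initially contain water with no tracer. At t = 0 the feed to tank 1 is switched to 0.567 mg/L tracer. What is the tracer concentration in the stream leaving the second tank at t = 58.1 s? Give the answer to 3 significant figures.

Species balance on tank i: dCᵢ/dt = (Cᵢ₋₁ − Cᵢ)/τᵢ with τᵢ = Vᵢ/Q.
τ₁ = 12.2/1.81 = 6.7403 s; τ₂ = 59.8/1.81 = 33.039 s.
Tank 1: C₁ = C_in(1 − e^(−t/τ₁)). Tank 2 (τ₁ ≠ τ₂): C₂ = C_in[1 − (τ₁ e^(−t/τ₁) − τ₂ e^(−t/τ₂))/(τ₁ − τ₂)].
At t = 58.1: e^(−t/τ₁) = 0.00018050, e^(−t/τ₂) = 0.17230.
C₂ = 0.567·[1 − (6.7403·0.00018050 − 33.039·0.17230)/(-26.298)] = 0.567·0.78359 = 0.44430 mg/L.

0.444 mg/L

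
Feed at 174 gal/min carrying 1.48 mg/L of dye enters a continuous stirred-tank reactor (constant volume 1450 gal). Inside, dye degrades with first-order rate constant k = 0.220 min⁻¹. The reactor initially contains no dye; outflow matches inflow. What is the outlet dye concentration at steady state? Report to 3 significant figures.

0.522 mg/L

Species balance: V dC/dt = Q C_in − Q C − k V C.
At steady state: 0 = Q C_in − (Q + kV) C_ss, so C_ss = Q C_in/(Q + kV).
C_ss = 174·1.48/(174 + 0.220·1450) = 257.52/493.00 = 0.52235 mg/L.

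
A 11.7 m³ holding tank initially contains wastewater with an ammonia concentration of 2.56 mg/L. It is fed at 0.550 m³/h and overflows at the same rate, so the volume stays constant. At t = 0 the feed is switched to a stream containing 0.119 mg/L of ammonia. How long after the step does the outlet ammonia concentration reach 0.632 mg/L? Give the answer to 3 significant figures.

Mass balance on the solute (V constant): V dC/dt = Q(C_in − C), so τ = V/Q = 21.273 h.
C(t) = C_in + (C₀ − C_in) e^(−t/τ). Set C = 0.632 and solve for t:
e^(−t/τ) = (C − C_in)/(C₀ − C_in) = (0.632 − 0.119)/(2.56 − 0.119) = 0.21016
t = −τ ln(…) = 21.273 × 1.5599 = 33.183 h.

33.2 h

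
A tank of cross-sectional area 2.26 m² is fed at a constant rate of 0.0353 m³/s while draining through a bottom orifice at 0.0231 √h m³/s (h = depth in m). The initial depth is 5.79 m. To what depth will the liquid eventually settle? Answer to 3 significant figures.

2.34 m

Volume balance on the tank: A dh/dt = Q_in − 0.0231 √h. At steady state dh/dt = 0:
Q_in = 0.0231 √h_ss ⇒ √h_ss = 0.0353/0.0231 = 1.5281.
h_ss = 1.5281² = 2.3352 m. (Since h₀ = 5.79 m > h_ss, the level will fall toward this value.)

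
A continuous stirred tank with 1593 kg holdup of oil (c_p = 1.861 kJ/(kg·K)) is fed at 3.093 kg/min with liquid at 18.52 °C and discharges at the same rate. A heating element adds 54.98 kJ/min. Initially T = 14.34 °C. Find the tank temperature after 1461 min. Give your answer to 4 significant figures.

Unsteady energy balance on the tank contents: M c_p dT/dt = ṁ c_p (T_in − T) + 54.98.
τ = M/ṁ = 515.034 min; T_ss = T_in + Q̇/(ṁ c_p) = 18.52 + 54.98/(3.093·1.861) = 28.0717 °C.
Integrating: T(t) = T_ss + (T₀ − T_ss) e^(−t/τ).
T(1461) = 28.0717 + (-13.7317)·e^(−1461/515.034) = 28.0717 + (-13.7317)·0.0586184 = 27.2667 °C.

27.27 °C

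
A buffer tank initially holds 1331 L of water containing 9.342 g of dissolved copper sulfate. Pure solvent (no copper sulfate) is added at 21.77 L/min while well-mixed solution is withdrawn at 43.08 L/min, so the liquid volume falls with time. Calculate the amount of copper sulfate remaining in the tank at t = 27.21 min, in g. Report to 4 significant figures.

2.939 g

Let m(t) be the amount of copper sulfate. Volume: V(t) = V₀ + (Q_in − Q_out) t = 1331 − 21.3100 t; V(27.21) = 751.155 L.
Species balance (pure solvent in): dm/dt = −Q_out · m/V(t).
Separate: dm/m = −Q_out dt/V(t) ⇒ ln(m/m₀) = −(Q_out/(Q_in−Q_out)) ln(V/V₀).
m = m₀ (V₀/V)^(Q_out/(Q_in−Q_out)) = 9.342 × (1331/751.155)^(-2.02159) = 2.93887 g.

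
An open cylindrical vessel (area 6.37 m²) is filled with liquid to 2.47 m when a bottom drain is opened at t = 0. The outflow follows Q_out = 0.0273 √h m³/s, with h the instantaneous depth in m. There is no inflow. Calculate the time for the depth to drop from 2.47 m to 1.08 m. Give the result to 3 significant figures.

Volume balance on the tank: A dh/dt = −0.0273 √h.
∫ h^(−1/2) dh = −(0.0273/A) ∫ dt, giving 2√h = 2√h₀ − (0.0273/A) t.
t = 2A(√h₀ − √h)/0.0273 = 2·6.37·(√2.47 − √1.08)/0.0273
  = 12.740 × (1.5716 − 1.0392) / 0.0273 = 248.45 s.

248 s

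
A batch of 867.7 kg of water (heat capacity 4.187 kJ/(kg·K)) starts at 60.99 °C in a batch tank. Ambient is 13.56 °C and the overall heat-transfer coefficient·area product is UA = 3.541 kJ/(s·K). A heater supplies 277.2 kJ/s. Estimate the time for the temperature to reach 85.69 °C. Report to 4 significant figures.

Heat balance on the well-mixed liquid: M c_p dT/dt = −UA(T − T_amb) + Q̇.
τ = M c_p/UA = 1026.00 s; T_ss = T_amb + Q̇/UA = 13.56 + 277.2/3.541 = 91.8430 °C.
T(t) = T_ss + (T₀ − T_ss)e^(−t/τ); set T = 85.69:
t = −τ ln[(T − T_ss)/(T₀ − T_ss)] = −1026.00 · ln(0.199429) = 1654.21 s.

1654 s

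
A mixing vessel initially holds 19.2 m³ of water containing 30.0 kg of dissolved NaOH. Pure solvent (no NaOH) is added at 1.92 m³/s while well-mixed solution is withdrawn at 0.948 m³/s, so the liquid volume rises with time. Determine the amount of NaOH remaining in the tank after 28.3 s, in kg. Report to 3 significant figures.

Total volume: dV/dt = Q_in − Q_out = 0.97200 m³/s, so V(t) = 19.2 + 0.97200 t and V(28.3) = 46.708 m³.
Species balance (pure solvent in): dm/dt = −Q_out · m/V(t).
dm/m = −Q_out dt/(V₀ + 0.97200 t); integrating gives ln(m/m₀) = −(Q_out/(Q_in−Q_out)) ln(V/V₀).
m = m₀ (V₀/V)^(Q_out/(Q_in−Q_out)) = 30.0 × (19.2/46.708)^(0.97531) = 12.606 kg.

12.6 kg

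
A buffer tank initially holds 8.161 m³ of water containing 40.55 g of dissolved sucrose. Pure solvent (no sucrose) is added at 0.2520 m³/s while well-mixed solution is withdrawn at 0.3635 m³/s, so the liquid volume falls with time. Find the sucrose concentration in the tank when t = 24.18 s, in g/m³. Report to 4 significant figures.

Let m(t) be the amount of sucrose. Volume: V(t) = V₀ + (Q_in − Q_out) t = 8.161 − 0.111500 t; V(24.18) = 5.46493 m³.
No sucrose enters, so dm/dt = −Q_out · (m/V).
Separate: dm/m = −Q_out dt/V(t) ⇒ ln(m/m₀) = −(Q_out/(Q_in−Q_out)) ln(V/V₀).
m = m₀ (V₀/V)^(Q_out/(Q_in−Q_out)) = 40.55 × (8.161/5.46493)^(-3.26009) = 10.9703 g.
C = m/V = 10.9703/5.46493 = 2.00740 g/m³.

2.007 g/m³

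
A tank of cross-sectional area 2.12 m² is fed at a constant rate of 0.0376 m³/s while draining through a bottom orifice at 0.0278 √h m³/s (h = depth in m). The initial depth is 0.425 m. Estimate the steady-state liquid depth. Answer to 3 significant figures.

1.83 m

Accumulation of liquid (constant cross-section A): A dh/dt = Q_in − 0.0278 √h. At steady state dh/dt = 0:
Q_in = 0.0278 √h_ss ⇒ √h_ss = 0.0376/0.0278 = 1.3525.
h_ss = 1.3525² = 1.8293 m. (Since h₀ = 0.425 m < h_ss, the level will rise toward this value.)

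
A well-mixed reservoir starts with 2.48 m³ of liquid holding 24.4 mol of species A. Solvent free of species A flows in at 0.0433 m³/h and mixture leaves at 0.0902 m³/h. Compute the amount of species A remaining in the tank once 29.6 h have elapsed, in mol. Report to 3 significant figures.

5.04 mol

Total volume: dV/dt = Q_in − Q_out = -0.046900 m³/h, so V(t) = 2.48 − 0.046900 t and V(29.6) = 1.0918 m³.
Solute balance: dm/dt = 0 − Q_out C = −Q_out m/V(t).
dm/m = −Q_out dt/(V₀ − 0.046900 t); integrating gives ln(m/m₀) = −(Q_out/(Q_in−Q_out)) ln(V/V₀).
m = m₀ (V₀/V)^(Q_out/(Q_in−Q_out)) = 24.4 × (2.48/1.0918)^(-1.9232) = 5.0361 mol.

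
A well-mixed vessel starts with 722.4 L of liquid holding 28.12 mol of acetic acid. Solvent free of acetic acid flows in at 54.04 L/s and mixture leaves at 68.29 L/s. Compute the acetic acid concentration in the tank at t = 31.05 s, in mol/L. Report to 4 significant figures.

0.001069 mol/L

Total volume: dV/dt = Q_in − Q_out = -14.2500 L/s, so V(t) = 722.4 − 14.2500 t and V(31.05) = 279.937 L.
Species balance (pure solvent in): dm/dt = −Q_out · m/V(t).
Separate: dm/m = −Q_out dt/V(t) ⇒ ln(m/m₀) = −(Q_out/(Q_in−Q_out)) ln(V/V₀).
m = m₀ (V₀/V)^(Q_out/(Q_in−Q_out)) = 28.12 × (722.4/279.937)^(-4.79228) = 0.299194 mol.
C = m/V = 0.299194/279.937 = 0.00106879 mol/L.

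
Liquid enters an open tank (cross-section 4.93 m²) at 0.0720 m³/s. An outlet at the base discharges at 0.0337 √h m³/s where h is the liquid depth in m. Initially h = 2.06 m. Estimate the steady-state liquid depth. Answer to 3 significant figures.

A dh/dt = Q_in − 0.0337 √h. Steady state requires inflow = outflow:
Q_in = 0.0337 √h_ss ⇒ √h_ss = 0.0720/0.0337 = 2.1365.
h_ss = 2.1365² = 4.5646 m. (Since h₀ = 2.06 m < h_ss, the level will rise toward this value.)

4.56 m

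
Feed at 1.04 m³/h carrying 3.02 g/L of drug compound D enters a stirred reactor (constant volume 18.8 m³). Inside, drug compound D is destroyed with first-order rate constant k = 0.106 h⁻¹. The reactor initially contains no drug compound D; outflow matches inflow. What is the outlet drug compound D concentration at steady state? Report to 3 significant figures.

1.04 g/L

Accumulation = in − out − consumed: V dC/dt = Q C_in − Q C − k V C.
At steady state: 0 = Q C_in − (Q + kV) C_ss, so C_ss = Q C_in/(Q + kV).
C_ss = 1.04·3.02/(1.04 + 0.106·18.8) = 3.1408/3.0328 = 1.0356 g/L.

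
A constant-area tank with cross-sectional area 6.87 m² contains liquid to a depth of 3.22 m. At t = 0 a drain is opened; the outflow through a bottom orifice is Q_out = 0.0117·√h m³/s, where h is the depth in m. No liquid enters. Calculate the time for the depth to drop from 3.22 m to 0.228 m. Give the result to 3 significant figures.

1550 s

With no inflow, A dh/dt = −0.0117 √h.
This is separable: 2 d(√h)/dt = −0.0117/A, so √h = √h₀ − (0.0117/(2A)) t.
t = 2A(√h₀ − √h)/0.0117 = 2·6.87·(√3.22 − √0.228)/0.0117
  = 13.740 × (1.7944 − 0.47749) / 0.0117 = 1546.6 s.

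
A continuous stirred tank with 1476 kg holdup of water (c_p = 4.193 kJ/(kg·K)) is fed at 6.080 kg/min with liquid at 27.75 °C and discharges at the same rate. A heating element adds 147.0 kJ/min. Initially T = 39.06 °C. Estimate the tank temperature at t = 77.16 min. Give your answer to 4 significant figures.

M c_p dT/dt = ṁ c_p (T_in − T) + Q̇.
τ = M/ṁ = 242.763 min; T_ss = T_in + Q̇/(ṁ c_p) = 27.75 + 147.0/(6.080·4.193) = 33.5162 °C.
Solution: T(t) = T_ss + (T₀ − T_ss) e^(−t/τ).
T(77.16) = 33.5162 + (5.54381)·e^(−77.16/242.763) = 33.5162 + (5.54381)·0.727719 = 37.5505 °C.

37.55 °C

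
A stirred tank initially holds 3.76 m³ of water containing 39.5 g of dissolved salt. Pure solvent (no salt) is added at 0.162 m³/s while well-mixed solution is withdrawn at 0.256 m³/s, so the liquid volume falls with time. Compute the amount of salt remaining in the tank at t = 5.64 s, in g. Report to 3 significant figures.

Let m(t) be the amount of salt. Volume: V(t) = V₀ + (Q_in − Q_out) t = 3.76 − 0.094000 t; V(5.64) = 3.2298 m³.
Solute balance: dm/dt = 0 − Q_out C = −Q_out m/V(t).
Separate: dm/m = −Q_out dt/V(t) ⇒ ln(m/m₀) = −(Q_out/(Q_in−Q_out)) ln(V/V₀).
m = m₀ (V₀/V)^(Q_out/(Q_in−Q_out)) = 39.5 × (3.76/3.2298)^(-2.7234) = 26.112 g.

26.1 g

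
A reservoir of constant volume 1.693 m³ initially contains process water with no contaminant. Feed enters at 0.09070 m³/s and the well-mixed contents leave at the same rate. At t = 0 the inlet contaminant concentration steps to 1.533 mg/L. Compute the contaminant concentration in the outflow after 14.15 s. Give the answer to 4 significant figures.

Species balance on the tank: V dC/dt = Q(C_in − C).
So dC/dt = (C_in − C)/τ with τ = V/Q = 1.693/0.09070 = 18.6659 s.
Integrating: C(t) = C_in + (C₀ − C_in) e^(−t/τ).
C(14.15) = 1.533 + (0 − 1.533)·e^(−14.15/18.6659) = 1.533 + (-1.53300)·0.468572 = 0.814679 mg/L.

0.8147 mg/L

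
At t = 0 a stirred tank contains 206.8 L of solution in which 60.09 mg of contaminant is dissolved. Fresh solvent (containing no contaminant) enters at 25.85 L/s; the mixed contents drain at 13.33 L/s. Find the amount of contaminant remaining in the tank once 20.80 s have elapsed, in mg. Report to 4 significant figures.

Total volume: dV/dt = Q_in − Q_out = 12.5200 L/s, so V(t) = 206.8 + 12.5200 t and V(20.80) = 467.216 L.
No contaminant enters, so dm/dt = −Q_out · (m/V).
dm/m = −Q_out dt/(V₀ + 12.5200 t); integrating gives ln(m/m₀) = −(Q_out/(Q_in−Q_out)) ln(V/V₀).
m = m₀ (V₀/V)^(Q_out/(Q_in−Q_out)) = 60.09 × (206.8/467.216)^(1.06470) = 25.2310 mg.

25.23 mg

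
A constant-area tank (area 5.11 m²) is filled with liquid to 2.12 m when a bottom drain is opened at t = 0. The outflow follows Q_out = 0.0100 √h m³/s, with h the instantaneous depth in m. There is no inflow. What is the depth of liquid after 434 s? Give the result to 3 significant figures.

With no inflow, A dh/dt = −0.0100 √h.
This is separable: 2 d(√h)/dt = −0.0100/A, so √h = √h₀ − (0.0100/(2A)) t.
√h = √2.12 − 0.0100·434/(2·5.11) = 1.4560 − 0.42466 = 1.0314.
h = 1.0314² = 1.0637 m.

1.06 m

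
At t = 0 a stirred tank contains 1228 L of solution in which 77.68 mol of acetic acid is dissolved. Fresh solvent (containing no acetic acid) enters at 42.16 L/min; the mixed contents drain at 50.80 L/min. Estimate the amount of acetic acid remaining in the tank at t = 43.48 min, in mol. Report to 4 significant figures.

9.075 mol

Let m(t) be the amount of acetic acid. Volume: V(t) = V₀ + (Q_in − Q_out) t = 1228 − 8.64000 t; V(43.48) = 852.333 L.
No acetic acid enters, so dm/dt = −Q_out · (m/V).
dm/m = −Q_out dt/(V₀ − 8.64000 t); integrating gives ln(m/m₀) = −(Q_out/(Q_in−Q_out)) ln(V/V₀).
m = m₀ (V₀/V)^(Q_out/(Q_in−Q_out)) = 77.68 × (1228/852.333)^(-5.87963) = 9.07536 mol.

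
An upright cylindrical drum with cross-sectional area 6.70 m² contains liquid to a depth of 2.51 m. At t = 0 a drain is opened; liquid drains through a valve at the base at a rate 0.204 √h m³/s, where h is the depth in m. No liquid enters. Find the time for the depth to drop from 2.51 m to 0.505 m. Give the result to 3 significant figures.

A dh/dt = −Q_out = −0.204 √h.
This is separable: 2 d(√h)/dt = −0.204/A, so √h = √h₀ − (0.204/(2A)) t.
t = 2A(√h₀ − √h)/0.204 = 2·6.70·(√2.51 − √0.505)/0.204
  = 13.400 × (1.5843 − 0.71063) / 0.204 = 57.388 s.

57.4 s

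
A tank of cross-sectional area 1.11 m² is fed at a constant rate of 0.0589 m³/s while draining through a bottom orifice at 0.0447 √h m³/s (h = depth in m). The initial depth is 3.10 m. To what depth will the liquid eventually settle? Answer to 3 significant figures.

Level balance: A dh/dt = 0.0589 − 0.0447 √h. Setting dh/dt = 0:
Q_in = 0.0447 √h_ss ⇒ √h_ss = 0.0589/0.0447 = 1.3177.
h_ss = 1.3177² = 1.7363 m. (Since h₀ = 3.10 m > h_ss, the level will fall toward this value.)

1.74 m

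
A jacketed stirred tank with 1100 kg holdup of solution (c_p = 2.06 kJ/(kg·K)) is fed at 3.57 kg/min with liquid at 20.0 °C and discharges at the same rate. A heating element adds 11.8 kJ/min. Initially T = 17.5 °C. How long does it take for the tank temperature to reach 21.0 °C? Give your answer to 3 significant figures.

M c_p dT/dt = ṁ c_p (T_in − T) + Q̇.
τ = M/ṁ = 308.12 min; T_ss = T_in + Q̇/(ṁ c_p) = 21.605 °C.
T(t) = T_ss + (T₀ − T_ss) e^(−t/τ). Set T = 21.0:
e^(−t/τ) = (21.0 − 21.605)/(17.5 − 21.605) = 0.14728
t = −308.12 · ln(0.14728) = 590.18 min.

590 min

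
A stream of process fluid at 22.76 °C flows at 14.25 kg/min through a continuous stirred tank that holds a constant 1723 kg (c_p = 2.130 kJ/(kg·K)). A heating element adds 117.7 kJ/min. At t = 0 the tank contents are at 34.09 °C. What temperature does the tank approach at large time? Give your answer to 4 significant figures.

26.64 °C

Unsteady energy balance on the tank contents: M c_p dT/dt = ṁ c_p (T_in − T) + 117.7.
At steady state dT/dt = 0 ⇒ T_ss = T_in + Q̇/(ṁ c_p) = 22.76 + 117.7/(14.25·2.130) = 26.6378 °C.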